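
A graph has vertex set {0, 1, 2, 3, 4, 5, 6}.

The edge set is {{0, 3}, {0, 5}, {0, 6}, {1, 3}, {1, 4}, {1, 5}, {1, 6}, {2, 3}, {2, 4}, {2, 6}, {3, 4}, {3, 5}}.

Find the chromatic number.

3

1, 3, 5 are pairwise adjacent, so at least 3 colors are needed.
3 colors suffice: color a → {3, 6}; color b → {0, 1, 2}; color c → {4, 5}. Every edge joins two different colors.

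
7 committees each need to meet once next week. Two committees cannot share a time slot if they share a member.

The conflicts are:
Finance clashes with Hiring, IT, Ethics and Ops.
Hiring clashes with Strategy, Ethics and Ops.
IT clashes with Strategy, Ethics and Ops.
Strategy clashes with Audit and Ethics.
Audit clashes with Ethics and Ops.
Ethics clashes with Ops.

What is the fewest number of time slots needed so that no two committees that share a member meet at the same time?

4

Finance, Hiring, Ethics, Ops pairwise conflict, so at least 4 time slots are needed.
A valid assignment using 4 time slots: Finance=4, Hiring=3, IT=3, Strategy=2, Audit=3, Ethics=1, Ops=2. Each listed conflict is separated.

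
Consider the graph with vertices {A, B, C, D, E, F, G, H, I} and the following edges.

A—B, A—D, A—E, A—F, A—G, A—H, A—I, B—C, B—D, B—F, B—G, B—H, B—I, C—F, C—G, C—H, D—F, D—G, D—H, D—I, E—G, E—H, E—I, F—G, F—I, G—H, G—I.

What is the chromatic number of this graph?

6

A, B, D, F, G, I form a clique, so at least 6 colors are needed.
6 colors suffice: color 1 → {G}; color 2 → {A, C}; color 3 → {B, E}; color 4 → {F, H}; color 5 → {D}; color 6 → {I}. No two adjacent vertices share a color.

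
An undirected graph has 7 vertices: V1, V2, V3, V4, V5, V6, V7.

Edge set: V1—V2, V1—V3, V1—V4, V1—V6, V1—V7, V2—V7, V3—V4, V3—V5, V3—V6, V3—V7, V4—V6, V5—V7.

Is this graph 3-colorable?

No

V1, V3, V4, V6 are pairwise adjacent (a clique of size 4), so at least 4 colors are needed.
So 3 colors are not enough.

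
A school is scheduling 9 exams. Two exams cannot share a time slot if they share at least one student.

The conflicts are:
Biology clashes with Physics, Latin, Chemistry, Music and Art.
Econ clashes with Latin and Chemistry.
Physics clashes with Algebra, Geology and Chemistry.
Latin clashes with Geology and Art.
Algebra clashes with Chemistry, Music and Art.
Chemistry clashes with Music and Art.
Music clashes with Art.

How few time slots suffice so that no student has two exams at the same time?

Biology, Chemistry, Music, Art all conflict with each other, so at least 4 time slots are needed.
Using 4 time slots: Biology=3, Econ=2, Physics=2, Latin=1, Algebra=3, Geology=3, Chemistry=1, Music=4, Art=2. Each listed conflict is separated.

4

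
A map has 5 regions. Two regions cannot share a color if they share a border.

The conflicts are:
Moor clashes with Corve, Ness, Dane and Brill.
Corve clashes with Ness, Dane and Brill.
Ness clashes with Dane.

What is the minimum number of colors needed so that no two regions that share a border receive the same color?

4

Moor, Corve, Ness, Dane are mutually in conflict, so at least 4 colors are needed.
4 colors suffice: color 1 → {Moor}; color 2 → {Corve}; color 3 → {Ness, Brill}; color 4 → {Dane}. No two conflicting regions share a color.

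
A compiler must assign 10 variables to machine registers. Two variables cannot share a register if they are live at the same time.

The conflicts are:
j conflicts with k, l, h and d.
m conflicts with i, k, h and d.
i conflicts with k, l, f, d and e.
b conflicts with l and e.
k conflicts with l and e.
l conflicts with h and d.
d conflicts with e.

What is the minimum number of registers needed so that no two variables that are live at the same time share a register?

j, l, h are mutually in conflict, so at least 3 registers are needed.
A valid assignment using 3 registers: j=2, m=1, i=2, b=2, k=3, l=1, f=1, h=3, d=3, e=1. No two conflicting variables share a register.

3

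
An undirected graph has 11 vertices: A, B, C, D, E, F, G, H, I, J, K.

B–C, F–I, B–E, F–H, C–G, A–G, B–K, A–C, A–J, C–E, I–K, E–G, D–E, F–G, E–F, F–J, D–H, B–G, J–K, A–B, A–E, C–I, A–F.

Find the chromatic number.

5

A, B, C, E, G form a clique, so at least 5 colors are needed.
5 colors suffice: color red → {E, H, I, J}; color blue → {A, D, K}; color green → {B, F}; color yellow → {G}; color purple → {C}. No two adjacent vertices share a color.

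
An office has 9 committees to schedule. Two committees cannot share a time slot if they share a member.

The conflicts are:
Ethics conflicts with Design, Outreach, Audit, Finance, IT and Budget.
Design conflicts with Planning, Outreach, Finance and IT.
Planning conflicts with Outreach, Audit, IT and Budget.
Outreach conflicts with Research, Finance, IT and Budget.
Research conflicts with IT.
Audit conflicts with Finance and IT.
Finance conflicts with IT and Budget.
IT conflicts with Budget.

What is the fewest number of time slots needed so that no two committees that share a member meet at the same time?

5

Ethics, Design, Outreach, Finance, IT pairwise conflict, so at least 5 time slots are needed.
5 time slots suffice: time slot 1 → {IT}; time slot 2 → {Outreach, Audit}; time slot 3 → {Ethics, Planning, Research}; time slot 4 → {Finance}; time slot 5 → {Design, Budget}. Each listed conflict is separated.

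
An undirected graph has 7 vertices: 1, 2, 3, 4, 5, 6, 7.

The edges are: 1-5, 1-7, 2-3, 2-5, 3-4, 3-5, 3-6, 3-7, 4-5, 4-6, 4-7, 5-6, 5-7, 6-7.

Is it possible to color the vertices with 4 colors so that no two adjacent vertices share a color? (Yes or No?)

No

3, 4, 5, 6, 7 are mutually adjacent (a clique of size 5), so at least 5 colors are needed.
So 4 colors are not enough.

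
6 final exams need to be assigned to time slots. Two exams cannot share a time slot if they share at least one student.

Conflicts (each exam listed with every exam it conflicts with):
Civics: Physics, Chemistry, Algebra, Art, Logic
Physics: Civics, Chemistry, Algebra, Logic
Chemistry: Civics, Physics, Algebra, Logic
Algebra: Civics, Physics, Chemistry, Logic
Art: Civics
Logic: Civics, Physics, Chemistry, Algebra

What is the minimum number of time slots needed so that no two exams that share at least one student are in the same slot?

5

Civics, Physics, Chemistry, Algebra, Logic pairwise conflict, so at least 5 time slots are needed.
5 time slots suffice: Civics=1, Physics=2, Chemistry=3, Algebra=4, Art=2, Logic=5. No two conflicting exams share a time slot.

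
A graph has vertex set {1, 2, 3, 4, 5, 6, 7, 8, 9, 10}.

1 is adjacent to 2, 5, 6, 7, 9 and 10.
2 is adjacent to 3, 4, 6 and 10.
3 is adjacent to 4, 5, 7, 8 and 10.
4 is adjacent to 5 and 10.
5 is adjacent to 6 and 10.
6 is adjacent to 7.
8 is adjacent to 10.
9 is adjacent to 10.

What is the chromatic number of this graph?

3, 4, 5, 10 are mutually adjacent (a clique of size 4), so at least 4 colors are needed.
4 colors suffice: color red → {6, 10}; color blue → {1, 3}; color green → {2, 5, 7, 8, 9}; color yellow → {4}. Each edge has distinct colors on its endpoints.

4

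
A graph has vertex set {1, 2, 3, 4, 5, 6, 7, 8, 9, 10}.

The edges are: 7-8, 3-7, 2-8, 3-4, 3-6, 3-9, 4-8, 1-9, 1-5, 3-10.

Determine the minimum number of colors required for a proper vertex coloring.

3 and 7 are adjacent, so at least 2 colors are needed.
A valid assignment using 2 colors: 1=red, 2=blue, 3=red, 4=blue, 5=blue, 6=blue, 7=blue, 8=red, 9=blue, 10=blue. No two adjacent vertices share a color.

2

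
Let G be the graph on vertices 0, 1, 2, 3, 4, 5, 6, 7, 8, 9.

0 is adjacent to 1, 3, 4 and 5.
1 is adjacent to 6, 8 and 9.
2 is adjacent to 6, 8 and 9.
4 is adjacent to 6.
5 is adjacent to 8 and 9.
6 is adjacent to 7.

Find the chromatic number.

5 and 9 are adjacent, so at least 2 colors are needed.
One proper 2-coloring: 0=a, 1=b, 2=b, 3=b, 4=b, 5=b, 6=a, 7=b, 8=a, 9=a. Every edge joins two different colors.

2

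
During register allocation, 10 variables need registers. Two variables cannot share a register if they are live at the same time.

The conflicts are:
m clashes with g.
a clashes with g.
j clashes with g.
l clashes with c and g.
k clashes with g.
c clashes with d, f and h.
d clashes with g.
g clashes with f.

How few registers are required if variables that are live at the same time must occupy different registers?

j and g conflict, so at least 2 registers are needed.
A valid assignment using 2 registers: m=2, a=2, j=2, l=2, k=2, c=1, d=2, g=1, f=2, h=2. No two conflicting variables share a register.

2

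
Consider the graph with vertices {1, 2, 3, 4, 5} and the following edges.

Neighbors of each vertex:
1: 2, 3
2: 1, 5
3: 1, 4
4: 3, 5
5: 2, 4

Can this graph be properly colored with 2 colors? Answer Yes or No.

The cycle 2-5-4-3-1-2 has odd length 5, so it cannot be 2-colored; at least 3 colors are needed.
So 2 colors are not enough.

No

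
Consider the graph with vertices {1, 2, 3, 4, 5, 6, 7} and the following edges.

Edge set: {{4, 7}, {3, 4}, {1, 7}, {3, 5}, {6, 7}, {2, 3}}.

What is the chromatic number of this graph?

6 and 7 are adjacent, so at least 2 colors are needed.
2 colors suffice: color red → {3, 7}; color blue → {1, 2, 4, 5, 6}. No two adjacent vertices share a color.

2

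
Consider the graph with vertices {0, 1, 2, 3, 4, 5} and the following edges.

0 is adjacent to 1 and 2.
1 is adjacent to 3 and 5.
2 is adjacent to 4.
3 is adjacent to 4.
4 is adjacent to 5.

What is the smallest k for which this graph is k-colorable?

The cycle 0-1-5-4-2-0 has odd length 5, so it cannot be 2-colored; at least 3 colors are needed.
One proper 3-coloring: 0=blue, 1=red, 2=green, 3=blue, 4=red, 5=blue. Every edge joins two different colors.

3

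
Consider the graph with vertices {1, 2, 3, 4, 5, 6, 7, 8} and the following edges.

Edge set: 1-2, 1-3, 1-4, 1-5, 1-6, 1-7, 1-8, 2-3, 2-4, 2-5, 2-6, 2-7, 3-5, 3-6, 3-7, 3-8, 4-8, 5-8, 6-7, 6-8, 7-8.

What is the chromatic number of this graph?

5

1, 2, 3, 6, 7 are pairwise adjacent (a clique of size 5), so at least 5 colors are needed.
5 colors suffice: color red → {1}; color blue → {2, 8}; color green → {3, 4}; color yellow → {5, 6}; color purple → {7}. No two adjacent vertices share a color.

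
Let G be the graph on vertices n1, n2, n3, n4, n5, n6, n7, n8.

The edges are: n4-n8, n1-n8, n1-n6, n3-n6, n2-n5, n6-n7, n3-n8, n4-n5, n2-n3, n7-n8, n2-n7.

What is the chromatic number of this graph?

3

The cycle n4-n8-n7-n2-n5-n4 has odd length 5, so it cannot be 2-colored; at least 3 colors are needed.
One proper 3-coloring: n1=blue, n2=red, n3=blue, n4=green, n5=blue, n6=red, n7=blue, n8=red. Every edge joins two different colors.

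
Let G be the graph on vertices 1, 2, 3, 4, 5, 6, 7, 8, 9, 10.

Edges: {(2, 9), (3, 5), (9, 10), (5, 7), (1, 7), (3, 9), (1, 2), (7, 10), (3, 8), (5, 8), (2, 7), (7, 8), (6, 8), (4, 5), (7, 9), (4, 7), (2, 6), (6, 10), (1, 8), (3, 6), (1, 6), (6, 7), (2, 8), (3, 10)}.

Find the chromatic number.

1, 2, 6, 7, 8 are pairwise adjacent (a clique of size 5), so at least 5 colors are needed.
5 colors suffice: 1=e, 2=d, 3=a, 4=c, 5=b, 6=b, 7=a, 8=c, 9=b, 10=c. Each edge has distinct colors on its endpoints.

5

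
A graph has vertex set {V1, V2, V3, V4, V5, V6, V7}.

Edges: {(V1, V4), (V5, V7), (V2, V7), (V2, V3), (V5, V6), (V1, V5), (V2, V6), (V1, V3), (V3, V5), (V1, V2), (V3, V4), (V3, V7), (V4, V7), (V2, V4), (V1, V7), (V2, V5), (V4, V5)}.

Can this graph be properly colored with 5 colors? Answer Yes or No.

No

V1, V2, V3, V4, V5, V7 are mutually adjacent (a clique of size 6), so at least 6 colors are needed.
So 5 colors are not enough.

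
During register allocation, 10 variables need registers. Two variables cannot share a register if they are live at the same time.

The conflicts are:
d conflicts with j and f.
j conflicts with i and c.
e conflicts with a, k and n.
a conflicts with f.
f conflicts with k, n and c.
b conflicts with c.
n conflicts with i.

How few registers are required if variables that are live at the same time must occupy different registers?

The cycle f-c-j-i-n-f has odd length 5, so it cannot be 2-colored; at least 3 registers are needed.
3 registers suffice: register 1 → {j, e, f, b}; register 2 → {d, a, k, n, c}; register 3 → {i}. Every pair that conflicts lands in different registers.

3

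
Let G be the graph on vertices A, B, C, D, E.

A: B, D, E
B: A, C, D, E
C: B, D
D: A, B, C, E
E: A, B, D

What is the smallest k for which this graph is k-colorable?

4

A, B, D, E are pairwise adjacent (a clique of size 4), so at least 4 colors are needed.
4 colors suffice: color red → {D}; color blue → {B}; color green → {A, C}; color yellow → {E}. Every edge joins two different colors.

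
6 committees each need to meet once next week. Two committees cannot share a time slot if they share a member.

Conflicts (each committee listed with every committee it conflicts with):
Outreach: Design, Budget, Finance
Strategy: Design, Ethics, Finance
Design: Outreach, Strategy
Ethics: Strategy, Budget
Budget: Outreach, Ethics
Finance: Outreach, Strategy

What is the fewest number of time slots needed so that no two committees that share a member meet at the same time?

3

The cycle Strategy-Finance-Outreach-Budget-Ethics-Strategy has odd length 5, so it cannot be 2-colored; at least 3 time slots are needed.
3 time slots suffice: time slot 1 → {Outreach, Strategy}; time slot 2 → {Design, Budget, Finance}; time slot 3 → {Ethics}. Every pair that conflicts lands in different time slots.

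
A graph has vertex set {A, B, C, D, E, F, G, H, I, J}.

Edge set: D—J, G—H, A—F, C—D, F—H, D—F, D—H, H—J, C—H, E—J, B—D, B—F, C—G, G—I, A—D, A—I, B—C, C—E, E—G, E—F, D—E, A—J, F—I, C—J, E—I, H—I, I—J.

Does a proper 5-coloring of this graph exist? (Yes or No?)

The chromatic number is 4. C, D, H, J are mutually adjacent (a clique of size 4), so at least 4 colors are needed.
One proper 4-coloring: A=3, B=3, C=4, D=1, E=3, F=2, G=2, H=3, I=1, J=2.
Since 5 ≥ 4, a proper 5-coloring certainly exists.

Yes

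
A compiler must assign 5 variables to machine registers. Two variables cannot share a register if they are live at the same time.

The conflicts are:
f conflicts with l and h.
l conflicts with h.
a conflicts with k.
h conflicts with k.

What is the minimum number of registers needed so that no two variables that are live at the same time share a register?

3

f, l, h all conflict with each other, so at least 3 registers are needed.
3 registers suffice: register 1 → {a, h}; register 2 → {l, k}; register 3 → {f}. Each listed conflict is separated.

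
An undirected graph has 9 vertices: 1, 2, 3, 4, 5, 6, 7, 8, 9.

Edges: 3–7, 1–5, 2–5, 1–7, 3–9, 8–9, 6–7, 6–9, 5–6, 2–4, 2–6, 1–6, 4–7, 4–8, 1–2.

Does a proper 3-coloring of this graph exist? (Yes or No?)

1, 2, 5, 6 are mutually adjacent (a clique of size 4), so at least 4 colors are needed.
So 3 colors are not enough.

No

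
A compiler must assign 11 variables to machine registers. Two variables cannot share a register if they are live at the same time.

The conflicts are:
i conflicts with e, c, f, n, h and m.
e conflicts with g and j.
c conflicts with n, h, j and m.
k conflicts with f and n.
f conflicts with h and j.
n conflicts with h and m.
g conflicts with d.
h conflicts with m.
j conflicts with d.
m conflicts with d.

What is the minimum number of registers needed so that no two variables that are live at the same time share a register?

i, c, n, h, m pairwise conflict, so at least 5 registers are needed.
5 registers suffice: register 1 → {i, k, g, j}; register 2 → {e, f, n, d}; register 3 → {m}; register 4 → {c}; register 5 → {h}. Each listed conflict is separated.

5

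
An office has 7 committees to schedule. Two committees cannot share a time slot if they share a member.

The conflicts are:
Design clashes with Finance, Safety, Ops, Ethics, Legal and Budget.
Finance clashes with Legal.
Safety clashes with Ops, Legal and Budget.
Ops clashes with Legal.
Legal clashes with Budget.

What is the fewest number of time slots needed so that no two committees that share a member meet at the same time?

Design, Safety, Legal, Budget all conflict with each other, so at least 4 time slots are needed.
4 time slots suffice: time slot 1 → {Design}; time slot 2 → {Ethics, Legal}; time slot 3 → {Finance, Safety}; time slot 4 → {Ops, Budget}. No two conflicting committees share a time slot.

4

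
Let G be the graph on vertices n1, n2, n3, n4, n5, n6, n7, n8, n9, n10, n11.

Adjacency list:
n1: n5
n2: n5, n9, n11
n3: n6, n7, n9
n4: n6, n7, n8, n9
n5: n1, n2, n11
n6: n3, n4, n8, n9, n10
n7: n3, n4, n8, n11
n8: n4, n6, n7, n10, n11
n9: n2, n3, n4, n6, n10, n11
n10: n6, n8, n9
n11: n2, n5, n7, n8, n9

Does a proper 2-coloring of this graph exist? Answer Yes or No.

n6, n9, n10 form a triangle, so at least 3 colors are needed.
So 2 colors are not enough.

No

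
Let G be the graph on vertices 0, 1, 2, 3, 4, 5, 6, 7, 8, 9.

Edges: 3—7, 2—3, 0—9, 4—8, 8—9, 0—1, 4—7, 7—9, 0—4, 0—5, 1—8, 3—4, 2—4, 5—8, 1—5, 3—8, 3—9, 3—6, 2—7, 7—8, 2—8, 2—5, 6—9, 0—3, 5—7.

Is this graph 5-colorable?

Yes

The chromatic number is 5. 2, 3, 4, 7, 8 are mutually adjacent (a clique of size 5), so at least 5 colors are needed.
5 colors suffice: color a → {3, 5}; color b → {0, 6, 8}; color c → {1, 7}; color d → {4, 9}; color e → {2}.
That is already a proper 5-coloring.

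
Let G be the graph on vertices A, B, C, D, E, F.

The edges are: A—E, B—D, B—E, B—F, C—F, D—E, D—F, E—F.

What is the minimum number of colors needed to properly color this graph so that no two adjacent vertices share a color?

4

B, D, E, F are mutually adjacent (a clique of size 4), so at least 4 colors are needed.
4 colors suffice: A=blue, B=green, C=red, D=yellow, E=red, F=blue. Every edge joins two different colors.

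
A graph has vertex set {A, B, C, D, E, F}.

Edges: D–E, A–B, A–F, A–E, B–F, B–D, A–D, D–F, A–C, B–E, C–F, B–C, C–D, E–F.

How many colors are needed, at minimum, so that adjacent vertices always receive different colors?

5

A, B, C, D, F are mutually adjacent (a clique of size 5), so at least 5 colors are needed.
5 colors suffice: color 1 → {F}; color 2 → {A}; color 3 → {D}; color 4 → {B}; color 5 → {C, E}. Each edge has distinct colors on its endpoints.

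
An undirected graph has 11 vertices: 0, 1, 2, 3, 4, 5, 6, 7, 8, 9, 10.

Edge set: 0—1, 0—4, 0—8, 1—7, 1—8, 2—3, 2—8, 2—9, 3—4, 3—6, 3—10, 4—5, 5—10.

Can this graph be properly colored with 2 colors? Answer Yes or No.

No

0, 1, 8 are mutually adjacent, so at least 3 colors are needed.
So 2 colors are not enough.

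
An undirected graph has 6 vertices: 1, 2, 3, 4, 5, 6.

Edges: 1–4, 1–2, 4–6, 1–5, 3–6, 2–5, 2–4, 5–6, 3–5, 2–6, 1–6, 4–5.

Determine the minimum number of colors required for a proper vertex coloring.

1, 2, 4, 5, 6 are mutually adjacent (a clique of size 5), so at least 5 colors are needed.
A valid assignment using 5 colors: 1=c, 2=d, 3=c, 4=e, 5=b, 6=a. Every edge joins two different colors.

5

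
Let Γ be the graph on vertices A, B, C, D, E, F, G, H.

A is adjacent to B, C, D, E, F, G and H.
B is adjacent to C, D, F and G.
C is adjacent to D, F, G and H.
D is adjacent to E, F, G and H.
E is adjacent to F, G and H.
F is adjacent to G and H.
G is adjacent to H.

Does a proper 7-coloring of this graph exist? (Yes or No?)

The chromatic number is 6. A, B, C, D, F, G are pairwise adjacent (a clique of size 6), so at least 6 colors are needed.
6 colors suffice: color 1 → {A}; color 2 → {D}; color 3 → {G}; color 4 → {F}; color 5 → {B, H}; color 6 → {C, E}.
Since 7 ≥ 6, a proper 7-coloring certainly exists.

Yes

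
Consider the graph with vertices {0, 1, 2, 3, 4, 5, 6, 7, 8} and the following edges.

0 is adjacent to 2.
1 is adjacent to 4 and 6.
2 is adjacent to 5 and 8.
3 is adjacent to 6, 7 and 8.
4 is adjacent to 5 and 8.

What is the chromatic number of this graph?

3

The cycle 6-1-4-8-3-6 has odd length 5, so it cannot be 2-colored; at least 3 colors are needed.
One proper 3-coloring: 0=b, 1=c, 2=a, 3=a, 4=a, 5=b, 6=b, 7=b, 8=b. Every edge joins two different colors.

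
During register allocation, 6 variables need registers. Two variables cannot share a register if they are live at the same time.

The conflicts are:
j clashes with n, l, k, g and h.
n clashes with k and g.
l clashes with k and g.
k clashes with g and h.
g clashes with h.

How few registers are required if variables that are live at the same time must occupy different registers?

j, k, g, h all conflict with each other, so at least 4 registers are needed.
A valid assignment using 4 registers: j=3, n=4, l=4, k=2, g=1, h=4. Every pair that conflicts lands in different registers.

4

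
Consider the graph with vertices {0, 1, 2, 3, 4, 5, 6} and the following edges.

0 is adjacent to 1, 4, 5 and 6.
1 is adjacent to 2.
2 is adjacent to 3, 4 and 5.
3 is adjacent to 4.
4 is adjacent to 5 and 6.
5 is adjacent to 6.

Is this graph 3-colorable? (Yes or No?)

No

0, 4, 5, 6 form a clique, so at least 4 colors are needed.
So 3 colors are not enough.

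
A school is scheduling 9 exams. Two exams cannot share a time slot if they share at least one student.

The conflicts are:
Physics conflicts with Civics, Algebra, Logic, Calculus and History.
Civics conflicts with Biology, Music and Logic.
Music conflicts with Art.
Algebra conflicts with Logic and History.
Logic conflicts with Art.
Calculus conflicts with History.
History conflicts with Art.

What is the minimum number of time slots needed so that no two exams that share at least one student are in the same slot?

Physics, Algebra, Logic pairwise conflict, so at least 3 time slots are needed.
Using 3 time slots: Physics=1, Civics=3, Biology=1, Music=2, Algebra=3, Logic=2, Calculus=3, History=2, Art=1. Every pair that conflicts lands in different time slots.

3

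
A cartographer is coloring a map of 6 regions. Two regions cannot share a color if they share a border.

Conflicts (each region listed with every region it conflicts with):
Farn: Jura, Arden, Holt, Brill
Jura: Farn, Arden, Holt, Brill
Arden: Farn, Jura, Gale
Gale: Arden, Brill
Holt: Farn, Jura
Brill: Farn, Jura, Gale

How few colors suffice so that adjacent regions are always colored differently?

Farn, Jura, Holt all conflict with each other, so at least 3 colors are needed.
3 colors suffice: color 1 → {Jura, Gale}; color 2 → {Farn}; color 3 → {Arden, Holt, Brill}. Each listed conflict is separated.

3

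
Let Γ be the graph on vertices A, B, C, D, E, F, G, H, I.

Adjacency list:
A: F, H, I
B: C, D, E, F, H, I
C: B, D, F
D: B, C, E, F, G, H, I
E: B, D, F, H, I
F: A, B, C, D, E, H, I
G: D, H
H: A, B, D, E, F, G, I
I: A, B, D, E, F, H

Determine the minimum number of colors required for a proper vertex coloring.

6

B, D, E, F, H, I are pairwise adjacent (a clique of size 6), so at least 6 colors are needed.
6 colors suffice: color 1 → {C, H}; color 2 → {A, D}; color 3 → {F, G}; color 4 → {I}; color 5 → {B}; color 6 → {E}. Each edge has distinct colors on its endpoints.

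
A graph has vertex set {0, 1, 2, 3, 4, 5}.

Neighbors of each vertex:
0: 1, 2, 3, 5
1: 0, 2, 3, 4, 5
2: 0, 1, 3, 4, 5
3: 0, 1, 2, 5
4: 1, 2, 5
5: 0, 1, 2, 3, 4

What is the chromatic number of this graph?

5

0, 1, 2, 3, 5 form a clique, so at least 5 colors are needed.
5 colors suffice: color a → {2}; color b → {5}; color c → {1}; color d → {0, 4}; color e → {3}. Each edge has distinct colors on its endpoints.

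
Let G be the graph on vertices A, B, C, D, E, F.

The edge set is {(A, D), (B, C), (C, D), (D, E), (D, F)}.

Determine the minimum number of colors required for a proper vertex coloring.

B and C are adjacent, so at least 2 colors are needed.
2 colors suffice: color 1 → {B, D}; color 2 → {A, C, E, F}. No two adjacent vertices share a color.

2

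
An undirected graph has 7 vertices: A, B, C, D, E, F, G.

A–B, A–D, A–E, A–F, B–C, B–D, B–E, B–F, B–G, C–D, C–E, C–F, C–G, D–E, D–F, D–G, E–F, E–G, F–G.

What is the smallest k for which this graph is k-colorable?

B, C, D, E, F, G are mutually adjacent (a clique of size 6), so at least 6 colors are needed.
6 colors suffice: A=5, B=1, C=5, D=3, E=4, F=2, G=6. Every edge joins two different colors.

6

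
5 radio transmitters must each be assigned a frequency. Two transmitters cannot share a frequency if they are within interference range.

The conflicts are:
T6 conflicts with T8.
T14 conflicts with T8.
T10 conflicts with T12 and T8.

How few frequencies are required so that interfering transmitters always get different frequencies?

T14 and T8 conflict, so at least 2 frequencies are needed.
2 frequencies suffice: T6=2, T14=2, T10=2, T12=1, T8=1. Each listed conflict is separated.

2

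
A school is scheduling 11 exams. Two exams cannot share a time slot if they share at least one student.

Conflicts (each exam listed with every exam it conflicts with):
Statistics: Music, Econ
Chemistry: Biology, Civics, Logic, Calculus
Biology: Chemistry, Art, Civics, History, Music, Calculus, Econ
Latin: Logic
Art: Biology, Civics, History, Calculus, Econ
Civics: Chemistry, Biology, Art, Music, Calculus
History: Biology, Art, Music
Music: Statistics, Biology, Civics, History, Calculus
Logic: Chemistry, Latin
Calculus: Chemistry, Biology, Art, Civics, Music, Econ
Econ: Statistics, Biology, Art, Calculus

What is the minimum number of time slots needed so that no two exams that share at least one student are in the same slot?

Biology, Art, Civics, Calculus pairwise conflict, so at least 4 time slots are needed.
Using 4 time slots: Statistics=1, Chemistry=3, Biology=1, Latin=2, Art=3, Civics=4, History=2, Music=3, Logic=1, Calculus=2, Econ=4. Every pair that conflicts lands in different time slots.

4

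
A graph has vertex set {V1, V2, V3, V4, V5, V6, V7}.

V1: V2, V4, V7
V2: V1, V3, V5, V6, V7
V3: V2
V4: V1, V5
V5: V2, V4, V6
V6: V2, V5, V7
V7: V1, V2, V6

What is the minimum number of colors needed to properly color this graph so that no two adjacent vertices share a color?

3

V2, V6, V7 are pairwise adjacent, so at least 3 colors are needed.
3 colors suffice: color red → {V2, V4}; color blue → {V3, V5, V7}; color green → {V1, V6}. No two adjacent vertices share a color.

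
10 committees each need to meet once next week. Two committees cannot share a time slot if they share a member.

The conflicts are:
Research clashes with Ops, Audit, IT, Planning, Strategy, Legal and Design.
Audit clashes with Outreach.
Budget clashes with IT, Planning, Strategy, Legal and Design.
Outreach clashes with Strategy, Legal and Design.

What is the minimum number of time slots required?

Research and Planning conflict, so at least 2 time slots are needed.
A valid assignment using 2 time slots: Research=1, Ops=2, Audit=2, Budget=1, IT=2, Outreach=1, Planning=2, Strategy=2, Legal=2, Design=2. No two conflicting committees share a time slot.

2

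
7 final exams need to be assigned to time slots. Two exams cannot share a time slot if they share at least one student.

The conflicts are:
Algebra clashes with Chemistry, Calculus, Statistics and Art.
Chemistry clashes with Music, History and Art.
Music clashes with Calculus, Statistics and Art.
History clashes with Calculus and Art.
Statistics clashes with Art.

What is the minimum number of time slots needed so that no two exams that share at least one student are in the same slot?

3

Algebra, Statistics, Art pairwise conflict, so at least 3 time slots are needed.
Using 3 time slots: Algebra=2, Chemistry=3, Music=2, History=2, Calculus=1, Statistics=3, Art=1. No two conflicting exams share a time slot.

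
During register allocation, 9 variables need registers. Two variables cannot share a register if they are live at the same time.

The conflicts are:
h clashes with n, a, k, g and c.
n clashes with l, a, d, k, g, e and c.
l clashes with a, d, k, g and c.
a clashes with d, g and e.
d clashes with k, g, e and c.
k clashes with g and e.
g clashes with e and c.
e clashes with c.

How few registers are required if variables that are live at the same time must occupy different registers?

n, a, d, g, e are mutually in conflict, so at least 5 registers are needed.
5 registers suffice: register 1 → {n}; register 2 → {g}; register 3 → {h, d}; register 4 → {a, k, c}; register 5 → {l, e}. No two conflicting variables share a register.

5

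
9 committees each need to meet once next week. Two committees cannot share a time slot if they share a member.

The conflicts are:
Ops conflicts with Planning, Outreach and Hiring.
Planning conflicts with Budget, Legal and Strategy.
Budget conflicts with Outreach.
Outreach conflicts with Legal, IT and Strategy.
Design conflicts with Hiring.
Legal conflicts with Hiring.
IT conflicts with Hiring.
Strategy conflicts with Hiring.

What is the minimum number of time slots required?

Legal and Hiring conflict, so at least 2 time slots are needed.
2 time slots suffice: time slot 1 → {Planning, Outreach, Hiring}; time slot 2 → {Ops, Budget, Design, Legal, IT, Strategy}. No two conflicting committees share a time slot.

2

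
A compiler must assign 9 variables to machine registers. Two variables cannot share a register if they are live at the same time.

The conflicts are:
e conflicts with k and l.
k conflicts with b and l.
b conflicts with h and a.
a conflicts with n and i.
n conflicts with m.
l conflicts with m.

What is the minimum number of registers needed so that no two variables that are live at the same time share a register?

e, k, l are mutually in conflict, so at least 3 registers are needed.
3 registers suffice: e=3, k=2, b=1, h=2, a=2, n=1, i=1, l=1, m=2. Each listed conflict is separated.

3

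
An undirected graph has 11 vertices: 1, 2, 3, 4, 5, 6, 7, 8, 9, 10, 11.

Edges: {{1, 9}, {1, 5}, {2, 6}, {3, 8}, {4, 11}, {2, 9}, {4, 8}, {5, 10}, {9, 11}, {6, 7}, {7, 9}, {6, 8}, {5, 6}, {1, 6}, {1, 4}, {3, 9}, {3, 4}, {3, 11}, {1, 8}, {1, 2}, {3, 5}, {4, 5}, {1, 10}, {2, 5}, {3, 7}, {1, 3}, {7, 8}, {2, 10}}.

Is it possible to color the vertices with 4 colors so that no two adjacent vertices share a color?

The chromatic number is 4. 1, 3, 4, 8 are pairwise adjacent (a clique of size 4), so at least 4 colors are needed.
4 colors suffice: color red → {1, 7, 11}; color blue → {2, 3}; color green → {5, 8, 9}; color yellow → {4, 6, 10}.
That is already a proper 4-coloring.

Yes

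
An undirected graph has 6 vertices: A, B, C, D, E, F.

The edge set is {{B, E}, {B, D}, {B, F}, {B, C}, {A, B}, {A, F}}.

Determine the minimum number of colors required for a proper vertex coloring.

A, B, F form a triangle, so at least 3 colors are needed.
3 colors suffice: color red → {B}; color blue → {A, C, D, E}; color green → {F}. Each edge has distinct colors on its endpoints.

3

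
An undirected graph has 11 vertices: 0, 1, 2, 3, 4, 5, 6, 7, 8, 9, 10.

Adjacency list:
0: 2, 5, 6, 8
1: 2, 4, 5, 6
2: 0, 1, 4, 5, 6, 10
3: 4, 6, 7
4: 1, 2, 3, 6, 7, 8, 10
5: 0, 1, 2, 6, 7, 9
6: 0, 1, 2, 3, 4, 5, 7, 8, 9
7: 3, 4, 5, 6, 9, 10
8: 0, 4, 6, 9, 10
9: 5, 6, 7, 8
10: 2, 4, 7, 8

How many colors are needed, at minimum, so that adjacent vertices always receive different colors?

4

1, 2, 4, 6 are pairwise adjacent (a clique of size 4), so at least 4 colors are needed.
4 colors suffice: color a → {6, 10}; color b → {4, 5}; color c → {2, 7, 8}; color d → {0, 1, 3, 9}. Every edge joins two different colors.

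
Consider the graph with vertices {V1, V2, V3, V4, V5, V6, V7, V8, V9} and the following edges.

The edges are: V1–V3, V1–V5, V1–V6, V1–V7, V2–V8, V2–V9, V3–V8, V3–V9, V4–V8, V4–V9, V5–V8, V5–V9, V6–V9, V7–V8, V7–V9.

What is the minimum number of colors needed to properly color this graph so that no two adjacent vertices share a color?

2

V1 and V3 are adjacent, so at least 2 colors are needed.
One proper 2-coloring: V1=red, V2=blue, V3=blue, V4=blue, V5=blue, V6=blue, V7=blue, V8=red, V9=red. Each edge has distinct colors on its endpoints.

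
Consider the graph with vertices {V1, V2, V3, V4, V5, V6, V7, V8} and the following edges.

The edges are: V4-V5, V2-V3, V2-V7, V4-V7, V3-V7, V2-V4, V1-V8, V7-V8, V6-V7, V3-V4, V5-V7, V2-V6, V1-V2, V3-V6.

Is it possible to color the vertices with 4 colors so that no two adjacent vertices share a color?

The chromatic number is 4. V2, V3, V4, V7 are mutually adjacent (a clique of size 4), so at least 4 colors are needed.
One proper 4-coloring: V1=1, V2=2, V3=4, V4=3, V5=2, V6=3, V7=1, V8=2.
That is already a proper 4-coloring.

Yes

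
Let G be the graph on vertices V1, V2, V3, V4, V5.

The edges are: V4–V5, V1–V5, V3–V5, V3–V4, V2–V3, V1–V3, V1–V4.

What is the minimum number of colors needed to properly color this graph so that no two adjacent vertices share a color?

V1, V3, V4, V5 form a clique, so at least 4 colors are needed.
4 colors suffice: color R → {V3}; color B → {V1, V2}; color G → {V5}; color Y → {V4}. Every edge joins two different colors.

4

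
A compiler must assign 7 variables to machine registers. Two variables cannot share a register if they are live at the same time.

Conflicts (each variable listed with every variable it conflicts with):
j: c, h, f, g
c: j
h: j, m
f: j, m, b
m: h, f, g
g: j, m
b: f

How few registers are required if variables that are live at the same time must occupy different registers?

2

f and m conflict, so at least 2 registers are needed.
2 registers suffice: register 1 → {j, m, b}; register 2 → {c, h, f, g}. Each listed conflict is separated.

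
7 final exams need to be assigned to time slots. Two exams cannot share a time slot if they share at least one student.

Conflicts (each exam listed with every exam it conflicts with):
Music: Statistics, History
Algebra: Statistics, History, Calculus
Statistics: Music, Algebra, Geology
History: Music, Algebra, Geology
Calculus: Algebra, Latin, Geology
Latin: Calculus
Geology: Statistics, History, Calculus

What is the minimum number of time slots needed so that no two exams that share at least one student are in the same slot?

2

Statistics and Geology conflict, so at least 2 time slots are needed.
A valid assignment using 2 time slots: Music=1, Algebra=1, Statistics=2, History=2, Calculus=2, Latin=1, Geology=1. Every pair that conflicts lands in different time slots.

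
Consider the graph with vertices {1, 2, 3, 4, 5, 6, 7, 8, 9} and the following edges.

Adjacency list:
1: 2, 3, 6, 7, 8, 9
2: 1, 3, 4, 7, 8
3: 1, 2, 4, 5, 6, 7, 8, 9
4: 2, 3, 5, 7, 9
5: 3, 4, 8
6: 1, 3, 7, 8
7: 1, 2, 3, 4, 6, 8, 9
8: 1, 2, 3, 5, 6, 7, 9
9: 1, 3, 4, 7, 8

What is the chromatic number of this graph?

5

1, 3, 6, 7, 8 are pairwise adjacent (a clique of size 5), so at least 5 colors are needed.
A valid assignment using 5 colors: 1=yellow, 2=purple, 3=red, 4=green, 5=blue, 6=purple, 7=blue, 8=green, 9=purple. Every edge joins two different colors.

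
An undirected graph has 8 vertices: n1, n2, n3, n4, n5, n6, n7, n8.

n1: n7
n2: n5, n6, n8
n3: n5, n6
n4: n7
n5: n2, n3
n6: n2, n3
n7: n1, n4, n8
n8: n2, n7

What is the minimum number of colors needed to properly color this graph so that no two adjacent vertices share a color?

n4 and n7 are adjacent, so at least 2 colors are needed.
2 colors suffice: color 1 → {n2, n3, n7}; color 2 → {n1, n4, n5, n6, n8}. Every edge joins two different colors.

2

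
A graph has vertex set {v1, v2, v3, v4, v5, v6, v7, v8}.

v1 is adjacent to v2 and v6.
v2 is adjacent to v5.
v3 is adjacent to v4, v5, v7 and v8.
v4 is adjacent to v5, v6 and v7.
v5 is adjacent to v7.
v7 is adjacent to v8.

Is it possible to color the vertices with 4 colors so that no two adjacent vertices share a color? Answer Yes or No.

Yes

The chromatic number is 4. v3, v4, v5, v7 are mutually adjacent (a clique of size 4), so at least 4 colors are needed.
4 colors suffice: color R → {v1, v4, v8}; color B → {v2, v3, v6}; color G → {v5}; color Y → {v7}.
That is already a proper 4-coloring.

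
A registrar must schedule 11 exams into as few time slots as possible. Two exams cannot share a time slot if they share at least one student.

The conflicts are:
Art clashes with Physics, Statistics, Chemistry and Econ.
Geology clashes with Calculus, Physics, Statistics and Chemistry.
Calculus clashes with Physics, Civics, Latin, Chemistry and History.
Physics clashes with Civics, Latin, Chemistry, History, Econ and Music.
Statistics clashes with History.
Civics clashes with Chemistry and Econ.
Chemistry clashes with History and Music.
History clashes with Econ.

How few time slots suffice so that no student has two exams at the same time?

4

Calculus, Physics, Civics, Chemistry all conflict with each other, so at least 4 time slots are needed.
Using 4 time slots: Art=3, Geology=4, Calculus=3, Physics=1, Statistics=1, Civics=4, Latin=2, Chemistry=2, History=4, Econ=2, Music=3. No two conflicting exams share a time slot.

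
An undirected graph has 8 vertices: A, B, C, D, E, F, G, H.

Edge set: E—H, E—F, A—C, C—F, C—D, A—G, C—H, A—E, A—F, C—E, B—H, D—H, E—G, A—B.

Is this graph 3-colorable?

No

A, C, E, F are mutually adjacent (a clique of size 4), so at least 4 colors are needed.
So 3 colors are not enough.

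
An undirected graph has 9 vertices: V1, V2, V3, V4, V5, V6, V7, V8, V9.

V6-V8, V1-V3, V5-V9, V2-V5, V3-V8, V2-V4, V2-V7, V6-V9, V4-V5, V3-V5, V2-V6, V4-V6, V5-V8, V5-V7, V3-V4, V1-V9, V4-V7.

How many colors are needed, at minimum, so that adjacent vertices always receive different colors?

4

V2, V4, V5, V7 are pairwise adjacent (a clique of size 4), so at least 4 colors are needed.
4 colors suffice: color 1 → {V1, V5, V6}; color 2 → {V4, V8, V9}; color 3 → {V2, V3}; color 4 → {V7}. Every edge joins two different colors.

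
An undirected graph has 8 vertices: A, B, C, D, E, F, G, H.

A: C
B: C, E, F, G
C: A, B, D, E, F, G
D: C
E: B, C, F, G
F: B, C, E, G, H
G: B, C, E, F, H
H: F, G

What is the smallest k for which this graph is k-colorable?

5

B, C, E, F, G are pairwise adjacent (a clique of size 5), so at least 5 colors are needed.
5 colors suffice: color 1 → {C, H}; color 2 → {A, D, F}; color 3 → {G}; color 4 → {E}; color 5 → {B}. No two adjacent vertices share a color.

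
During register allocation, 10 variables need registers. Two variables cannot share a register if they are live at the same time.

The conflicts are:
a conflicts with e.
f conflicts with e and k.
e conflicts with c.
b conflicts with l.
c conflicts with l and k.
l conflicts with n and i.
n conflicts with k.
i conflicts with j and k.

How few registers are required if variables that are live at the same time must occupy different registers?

2

e and c conflict, so at least 2 registers are needed.
A valid assignment using 2 registers: a=2, f=2, e=1, b=2, c=2, l=1, n=2, i=2, j=1, k=1. Every pair that conflicts lands in different registers.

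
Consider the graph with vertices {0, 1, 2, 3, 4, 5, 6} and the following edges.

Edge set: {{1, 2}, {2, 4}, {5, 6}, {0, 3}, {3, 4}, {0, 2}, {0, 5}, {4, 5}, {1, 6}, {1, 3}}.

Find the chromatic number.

The cycle 5-6-1-2-0-5 has odd length 5, so it cannot be 2-colored; at least 3 colors are needed.
3 colors suffice: color a → {1, 5}; color b → {2, 3, 6}; color c → {0, 4}. Every edge joins two different colors.

3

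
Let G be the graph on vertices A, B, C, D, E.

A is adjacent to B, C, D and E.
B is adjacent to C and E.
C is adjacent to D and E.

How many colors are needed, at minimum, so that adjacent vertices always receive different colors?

4

A, B, C, E form a clique, so at least 4 colors are needed.
A valid assignment using 4 colors: A=2, B=4, C=1, D=3, E=3. Every edge joins two different colors.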